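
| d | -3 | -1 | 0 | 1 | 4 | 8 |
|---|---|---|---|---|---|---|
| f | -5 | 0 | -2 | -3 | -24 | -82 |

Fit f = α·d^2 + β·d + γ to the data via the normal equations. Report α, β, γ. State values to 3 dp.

Sums needed: Σd^2·d^2 = 4435, Σd^2·d = 549, Σd^2 = 91, Σd·d = 91, Σd = 9, Σ1 = 6.
And Σd^2·f = -5680, Σd·f = -740, Σf = -116.
Solving the 3×3 system (Gaussian elimination) gives α = -21113/19978, β = -167641/99890, γ = -39338/49945.

α = -1.057, β = -1.678, γ = -0.788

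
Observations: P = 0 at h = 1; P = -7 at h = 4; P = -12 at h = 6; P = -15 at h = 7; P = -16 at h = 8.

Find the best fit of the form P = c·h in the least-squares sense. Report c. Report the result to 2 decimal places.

c = -2.01

Setting ∂/∂c … = 0 gives: 166·c = -333.
(Σh·h = 166, Σh·P = -333.)
c = (-333)/166 = -2.00602.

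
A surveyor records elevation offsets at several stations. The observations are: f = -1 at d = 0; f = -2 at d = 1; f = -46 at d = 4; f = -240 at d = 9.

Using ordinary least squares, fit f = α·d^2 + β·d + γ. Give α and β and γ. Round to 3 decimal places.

Sums needed: Σd^2·d^2 = 6818, Σd^2·d = 794, Σd^2 = 98, Σd·d = 98, Σd = 14, Σ1 = 4.
Right-hand side: Σd^2·f = -20178, Σd·f = -2346, Σf = -289.
Normal equations: [[6818, 794, 98]; [794, 98, 14]; [98, 14, 4]]·[α, β, γ]ᵀ = [-20178, -2346, -289]ᵀ.
Row-reducing yields α = -6653/2172, β = 2081/2172, γ = -101/181.

α = -3.063, β = 0.958, γ = -0.558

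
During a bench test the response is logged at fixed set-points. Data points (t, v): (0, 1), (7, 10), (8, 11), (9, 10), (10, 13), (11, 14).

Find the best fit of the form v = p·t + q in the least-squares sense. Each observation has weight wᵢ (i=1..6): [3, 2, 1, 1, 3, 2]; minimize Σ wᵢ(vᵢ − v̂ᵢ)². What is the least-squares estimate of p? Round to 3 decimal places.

p = 1.177

The normal system MᵀWM·[p, q]ᵀ = MᵀWv is [[785, 83]; [83, 12]]·[p, q]ᵀ = [1016, 111]ᵀ.
Δ = 785·12 − 83² = 2531.
p = (1016·12 − 83·111)/2531 = 2979/2531; q = (785·111 − 83·1016)/2531 = 2807/2531.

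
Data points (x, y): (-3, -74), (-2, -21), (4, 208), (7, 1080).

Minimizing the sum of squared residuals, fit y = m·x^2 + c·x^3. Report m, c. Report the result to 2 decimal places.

The normal equations are: 2754·m + 17556·c = 55498;  17556·m + 122538·c = 385918.
Δ = 2754·122538 − 17556² = 29256516.
m = (55498·122538 − 17556·385918)/29256516 = 2119793/2438043; c = (2754·385918 − 17556·55498)/29256516 = 7374607/2438043.

m = 0.87, c = 3.02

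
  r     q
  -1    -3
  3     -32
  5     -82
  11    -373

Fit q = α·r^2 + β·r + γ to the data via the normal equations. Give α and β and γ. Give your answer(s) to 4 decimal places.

α = -2.9458, β = -1.3767, γ = -1.4175

Normal-equation sums: Σr^2·r^2 = 15348, Σr^2·r = 1482, Σr^2 = 156, Σr·r = 156, Σr = 18, Σ1 = 4.
Moment sums: Σr^2·q = -47474, Σr·q = -4606, Σq = -490.
Solving the 3×3 system (Gaussian elimination) gives α = -707/240, β = -413/300, γ = -567/400.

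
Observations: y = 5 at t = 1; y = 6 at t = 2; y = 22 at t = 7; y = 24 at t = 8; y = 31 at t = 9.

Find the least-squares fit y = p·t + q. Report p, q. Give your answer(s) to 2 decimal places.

p = 3.14, q = 0.67

XᵀX·[p, q]ᵀ = Xᵀy reads: 199·p + 27·q = 642;  27·p + 5·q = 88.
Δ = 199·5 − 27² = 266.
p = (642·5 − 27·88)/266 = 417/133; q = (199·88 − 27·642)/266 = 89/133.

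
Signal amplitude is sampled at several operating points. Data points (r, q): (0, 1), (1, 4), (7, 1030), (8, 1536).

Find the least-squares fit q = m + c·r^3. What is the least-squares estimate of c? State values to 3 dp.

c = 2.998

Sums needed: Σ1 = 4, Σr^3 = 856, Σr^3·r^3 = 379794.
For Mᵀq: Σq = 2571, Σr^3·q = 1139726.
Determinant 4·379794 − 856² = 786440.
m = (2571·379794 − 856·1139726)/786440 = 422459/393220; c = (4·1139726 − 856·2571)/786440 = 294766/98305.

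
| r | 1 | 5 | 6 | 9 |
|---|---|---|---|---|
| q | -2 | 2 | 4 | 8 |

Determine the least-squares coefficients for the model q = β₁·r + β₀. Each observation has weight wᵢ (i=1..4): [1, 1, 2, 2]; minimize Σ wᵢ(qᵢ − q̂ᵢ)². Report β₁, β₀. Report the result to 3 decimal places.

AᵀWA·[β₁, β₀]ᵀ = AᵀWq reads: 260·β₁ + 36·β₀ = 200;  36·β₁ + 6·β₀ = 24.
Δ = 260·6 − 36² = 264.
β₁ = (200·6 − 36·24)/264 = 14/11; β₀ = (260·24 − 36·200)/264 = -40/11.

β₁ = 1.273, β₀ = -3.636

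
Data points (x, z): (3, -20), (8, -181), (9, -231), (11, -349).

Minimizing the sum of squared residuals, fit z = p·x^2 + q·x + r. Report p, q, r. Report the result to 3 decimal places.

Sums needed: Σx^2·x^2 = 25379, Σx^2·x = 2599, Σx^2 = 275, Σx·x = 275, Σx = 31, Σ1 = 4.
And Σx^2·z = -72704, Σx·z = -7426, Σz = -781.
Inverting the 3×3 Gram matrix, [p, q, r]ᵀ = [-12179/4092, 2227/4092, 1757/341]ᵀ.

p = -2.976, q = 0.544, r = 5.152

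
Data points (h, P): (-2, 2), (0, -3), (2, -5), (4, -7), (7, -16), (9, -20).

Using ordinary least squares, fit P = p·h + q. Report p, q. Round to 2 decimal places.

p = -1.95, q = -1.65

Sums needed: Σh·h = 154, Σh = 20, Σ1 = 6.
For XᵀP: Σh·P = -334, ΣP = -49.
XᵀX·[p, q]ᵀ = XᵀP becomes [[154, 20]; [20, 6]]·[p, q]ᵀ = [-334, -49]ᵀ.
Eliminating q: 6·(row 1) − 20·(row 2) gives 524·p = 6·(-334) − 20·(-49) = -1024, so p = -256/131.
Then q = ((-49) − 20·(-256/131))/6 = -433/262.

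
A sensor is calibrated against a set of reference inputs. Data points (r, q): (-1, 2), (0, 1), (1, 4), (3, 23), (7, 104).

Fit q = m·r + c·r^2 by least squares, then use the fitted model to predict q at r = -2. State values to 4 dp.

q̂ = 4.1901

Normal-equation sums: Σr·r = 60, Σr·r^2 = 370, Σr^2·r^2 = 2484.
And Σr·q = 799, Σr^2·q = 5309.
Normal equations: [[60, 370]; [370, 2484]]·[m, c]ᵀ = [799, 5309]ᵀ.
Eliminating c: 2484·(row 1) − 370·(row 2) gives 12140·m = 2484·799 − 370·5309 = 20386, so m = 10193/6070.
Then c = (5309 − 370·(10193/6070))/2484 = 2291/1214.
At r = -2: q̂ = (10193/6070)·(-2) + (2291/1214)·(4) = 12717/3035.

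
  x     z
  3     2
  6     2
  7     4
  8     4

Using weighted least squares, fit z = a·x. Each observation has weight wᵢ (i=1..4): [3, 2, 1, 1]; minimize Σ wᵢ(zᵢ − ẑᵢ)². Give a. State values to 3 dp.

Compute the Gram sums: Σwᵢ·x·x = 212.
For MᵀWz: Σwᵢ·x·z = 102.
Hence a = 102 / 212 ≈ 0.481132.

a = 0.481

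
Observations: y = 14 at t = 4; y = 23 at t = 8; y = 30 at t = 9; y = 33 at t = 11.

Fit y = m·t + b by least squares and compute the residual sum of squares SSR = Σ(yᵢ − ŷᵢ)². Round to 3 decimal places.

SSR = 9.038

XᵀX·[m, b]ᵀ = Xᵀy reads: 282·m + 32·b = 873;  32·m + 4·b = 100.
det = 282·4 − 32² = 104.
m = (873·4 − 32·100)/104 = 73/26; b = (282·100 − 32·873)/104 = 33/13.
Residuals: 3/13, -2, 57/26, -11/26; SSR = 235/26.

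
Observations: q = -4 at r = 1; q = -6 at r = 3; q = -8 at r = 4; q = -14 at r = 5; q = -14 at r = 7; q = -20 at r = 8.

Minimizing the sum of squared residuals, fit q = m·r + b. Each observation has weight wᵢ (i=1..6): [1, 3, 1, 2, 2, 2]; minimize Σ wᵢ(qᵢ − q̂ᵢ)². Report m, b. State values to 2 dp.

m = -2.32, b = -0.06

Compute the Gram sums: Σwᵢ·r·r = 320, Σwᵢ·r = 54, Σwᵢ·1 = 11.
For AᵀWq: Σwᵢ·r·q = -746, Σwᵢ·q = -126.
Normal equations: [[320, 54]; [54, 11]]·[m, b]ᵀ = [-746, -126]ᵀ.
Eliminating b: 11·(row 1) − 54·(row 2) gives 604·m = 11·(-746) − 54·(-126) = -1402, so m = -701/302.
Then b = ((-126) − 54·(-701/302))/11 = -9/151.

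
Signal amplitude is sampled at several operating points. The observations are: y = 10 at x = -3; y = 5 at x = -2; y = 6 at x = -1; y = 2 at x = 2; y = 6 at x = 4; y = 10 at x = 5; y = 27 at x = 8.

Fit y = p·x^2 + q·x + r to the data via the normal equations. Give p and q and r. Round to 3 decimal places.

p = 0.510, q = -1.023, r = 2.373

Forming AᵀA = [[5091, 673, 123]; [673, 123, 13]; [123, 13, 7]] and Aᵀy = [2198, 248, 66]ᵀ gives AᵀA·[p, q, r]ᵀ = Aᵀy.
Solving the 3×3 system (Gaussian elimination) gives p = 20510/40241, q = -82357/80482, r = 190999/80482.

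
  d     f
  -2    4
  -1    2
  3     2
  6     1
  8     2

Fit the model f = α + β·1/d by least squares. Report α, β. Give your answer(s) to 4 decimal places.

α = 2.0613, β = -0.7925

Entries of AᵀA: Σ1 = 5, Σ1/d = -7/8, Σ1/d·1/d = 809/576.
And Σf = 11, Σ1/d·f = -35/12.
Eliminating β: (809/576)·(row 1) − (-7/8)·(row 2) gives (901/144)·α = (809/576)·11 − (-7/8)·(-35/12) = 7429/576, so α = 437/212.
Then β = ((-35/12) − (-7/8)·(437/212))/(809/576) = -42/53.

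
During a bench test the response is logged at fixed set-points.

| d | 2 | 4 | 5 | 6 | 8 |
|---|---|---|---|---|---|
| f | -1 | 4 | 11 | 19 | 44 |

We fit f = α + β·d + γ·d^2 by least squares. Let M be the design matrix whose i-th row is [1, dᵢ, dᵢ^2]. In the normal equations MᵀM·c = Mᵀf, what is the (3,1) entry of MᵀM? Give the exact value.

Row 3 ↔ basis d^2, column 1 ↔ basis 1, so (MᵀM)_{3,1} = Σᵢ d^2 = (4)·(1) + (16)·(1) + (25)·(1) + (36)·(1) + (64)·(1) = 145.

145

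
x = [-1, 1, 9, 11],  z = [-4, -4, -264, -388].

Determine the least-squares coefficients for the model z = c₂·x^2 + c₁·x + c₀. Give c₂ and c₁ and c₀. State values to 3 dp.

c₂ = -3.100, c₁ = -1.154, c₀ = -1.131

Setting ∂/∂c₂ … = 0 gives: 21204·c₂ + 2060·c₁ + 204·c₀ = -68340;  2060·c₂ + 204·c₁ + 20·c₀ = -6644;  204·c₂ + 20·c₁ + 4·c₀ = -660.
Solving the 3×3 system (Gaussian elimination) gives c₂ = -31/10, c₁ = -15/13, c₀ = -147/130.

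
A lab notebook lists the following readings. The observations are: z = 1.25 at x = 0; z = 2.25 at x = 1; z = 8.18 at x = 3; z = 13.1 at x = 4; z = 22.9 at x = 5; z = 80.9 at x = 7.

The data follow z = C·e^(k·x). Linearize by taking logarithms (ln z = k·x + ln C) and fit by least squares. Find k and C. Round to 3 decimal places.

With ln zᵢ as the transformed response and xᵢ as the regressor:
Sums: Σx = 20.0000, Σ(x)² = 100.0000, Σln z = 13.2327, Σx·ln z = 63.8146.
Normal system: [[100.0000, 20.0000]; [20.0000, 6]]·[k, ln C]ᵀ = [63.8146, 13.2327]ᵀ.
Δ = 100.0000·6 − (20.0000)² = 200.0000; k = (63.8146·6 − 20.0000·13.2327)/200.0000 = 0.59117, ln C = (100.0000·13.2327 − 20.0000·63.8146)/200.0000 = 0.23490, so C = exp(0.23490) = 1.26478.

k = 0.591, C = 1.265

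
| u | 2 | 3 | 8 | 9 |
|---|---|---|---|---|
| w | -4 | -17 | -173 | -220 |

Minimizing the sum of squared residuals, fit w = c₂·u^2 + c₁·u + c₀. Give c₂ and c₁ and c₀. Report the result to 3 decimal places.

c₂ = -2.833, c₁ = 0.194, c₀ = 7.351

Compute the Gram sums: Σu^2·u^2 = 10754, Σu^2·u = 1276, Σu^2 = 158, Σu·u = 158, Σu = 22, Σ1 = 4.
For Aᵀw: Σu^2·w = -29061, Σu·w = -3423, Σw = -414.
Solving the 3×3 system (Gaussian elimination) gives c₂ = -17/6, c₁ = 43/222, c₀ = 272/37.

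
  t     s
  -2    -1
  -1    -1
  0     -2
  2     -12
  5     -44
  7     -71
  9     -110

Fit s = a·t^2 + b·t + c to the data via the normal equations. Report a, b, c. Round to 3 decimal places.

Setting ∂/∂a … = 0 gives: 9620·a + 1196·b + 164·c = -13542;  1196·a + 164·b + 20·c = -1728;  164·a + 20·b + 7·c = -241.
(Σt^2·t^2 = 9620, Σt^2·t = 1196, Σt^2 = 164, Σt·t = 164, Σt = 20, Σ1 = 7, Σt^2·s = -13542, Σt·s = -1728, Σs = -241.)
Solving the 3×3 system (Gaussian elimination) gives a = -25551/25736, b = -76403/25736, c = -8642/3217.

a = -0.993, b = -2.969, c = -2.686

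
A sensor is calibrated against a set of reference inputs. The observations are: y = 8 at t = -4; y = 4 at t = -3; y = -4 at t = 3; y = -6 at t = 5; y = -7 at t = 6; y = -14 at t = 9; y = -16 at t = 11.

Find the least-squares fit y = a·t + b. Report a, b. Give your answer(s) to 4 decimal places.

Compute the Gram sums: Σt·t = 297, Σt = 27, Σ1 = 7.
For Mᵀy: Σt·y = -430, Σy = -35.
MᵀM·[a, b]ᵀ = Mᵀy becomes [[297, 27]; [27, 7]]·[a, b]ᵀ = [-430, -35]ᵀ.
Eliminating b: 7·(row 1) − 27·(row 2) gives 1350·a = 7·(-430) − 27·(-35) = -2065, so a = -413/270.
Then b = ((-35) − 27·(-413/270))/7 = 9/10.

a = -1.5296, b = 0.9000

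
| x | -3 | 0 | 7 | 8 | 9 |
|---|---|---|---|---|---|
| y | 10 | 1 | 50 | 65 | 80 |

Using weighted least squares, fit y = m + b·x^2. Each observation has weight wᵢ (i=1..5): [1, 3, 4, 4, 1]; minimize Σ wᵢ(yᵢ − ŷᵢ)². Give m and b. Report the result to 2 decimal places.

m = 1.17, b = 0.99

Normal-equation sums: Σwᵢ·1 = 13, Σwᵢ·x^2 = 542, Σwᵢ·x^2·x^2 = 32630.
For MᵀWy: Σwᵢ·y = 553, Σwᵢ·x^2·y = 33010.
Normal equations: [[13, 542]; [542, 32630]]·[m, b]ᵀ = [553, 33010]ᵀ.
Δ = 13·32630 − 542² = 130426.
m = (553·32630 − 542·33010)/130426 = 76485/65213; b = (13·33010 − 542·553)/130426 = 64702/65213.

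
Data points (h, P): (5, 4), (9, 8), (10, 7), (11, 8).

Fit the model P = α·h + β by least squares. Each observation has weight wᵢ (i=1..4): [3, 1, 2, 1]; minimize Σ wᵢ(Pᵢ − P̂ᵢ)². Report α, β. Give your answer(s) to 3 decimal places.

Compute the Gram sums: Σwᵢ·h·h = 477, Σwᵢ·h = 55, Σwᵢ·1 = 7.
And Σwᵢ·h·P = 360, Σwᵢ·P = 42.
MᵀWM·[α, β]ᵀ = MᵀWP becomes [[477, 55]; [55, 7]]·[α, β]ᵀ = [360, 42]ᵀ.
Determinant 477·7 − 55² = 314.
α = (360·7 − 55·42)/314 = 105/157; β = (477·42 − 55·360)/314 = 117/157.

α = 0.669, β = 0.745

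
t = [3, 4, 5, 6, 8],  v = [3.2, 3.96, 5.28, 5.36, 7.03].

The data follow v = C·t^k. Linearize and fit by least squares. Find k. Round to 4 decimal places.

k = 0.7973

With ln vᵢ as the transformed response and ln tᵢ as the regressor:
Σln t = 7.9655, Σ(ln t)² = 13.2535, Σln v = 7.8325, Σln t·ln v = 12.9273.
Normal system: [[13.2535, 7.9655]; [7.9655, 5]]·[k, ln C]ᵀ = [12.9273, 7.8325]ᵀ.
Slope k = (n·Σln t·ln v − Σln t·Σln v)/(n·Σ(ln t)² − (Σln t)²) = (5·12.9273 − 7.9655·7.8325)/2.8177 = 0.79733; ln C = (Σln v − k·Σln t)/n = 0.29626.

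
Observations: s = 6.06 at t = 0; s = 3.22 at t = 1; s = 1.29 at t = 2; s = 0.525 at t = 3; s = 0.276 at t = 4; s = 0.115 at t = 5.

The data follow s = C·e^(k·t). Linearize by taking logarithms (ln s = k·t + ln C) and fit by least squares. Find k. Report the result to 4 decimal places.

Linearized form: ln s = k·t + ln C. From the 6 transformed points,
Sums: Σt = 15.0000, Σ(t)² = 55.0000, Σln s = -0.8688, Σt·ln s = -16.2179.
Normal system: [[55.0000, 15.0000]; [15.0000, 6]]·[k, ln C]ᵀ = [-16.2179, -0.8688]ᵀ.
Slope k = (n·Σt·ln s − Σt·Σln s)/(n·Σ(t)² − (Σt)²) = (6·-16.2179 − 15.0000·-0.8688)/105.0000 = -0.80262; ln C = (Σln s − k·Σt)/n = 1.86176.

k = -0.8026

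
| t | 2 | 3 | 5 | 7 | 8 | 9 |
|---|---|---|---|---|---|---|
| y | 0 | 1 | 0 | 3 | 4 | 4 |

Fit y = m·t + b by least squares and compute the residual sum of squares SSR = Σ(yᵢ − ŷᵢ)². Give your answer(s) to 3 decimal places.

SSR = 3.356

The normal system AᵀA·[m, b]ᵀ = Aᵀy is [[232, 34]; [34, 6]]·[m, b]ᵀ = [92, 12]ᵀ.
Eliminating b: 6·(row 1) − 34·(row 2) gives 236·m = 6·92 − 34·12 = 144, so m = 36/59.
Then b = (12 − 34·(36/59))/6 = -86/59.
Residuals: 14/59, 37/59, -94/59, 11/59, 34/59, -2/59; SSR = 198/59.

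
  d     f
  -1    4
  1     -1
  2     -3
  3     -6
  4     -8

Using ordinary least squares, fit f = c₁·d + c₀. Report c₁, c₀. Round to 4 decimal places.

c₁ = -2.4189, c₀ = 1.5541

From the data, Σd·d = 31, Σd = 9, Σ1 = 5.
For Xᵀf: Σd·f = -61, Σf = -14.
Normal equations: [[31, 9]; [9, 5]]·[c₁, c₀]ᵀ = [-61, -14]ᵀ.
Determinant 31·5 − 9² = 74.
c₁ = ((-61)·5 − 9·(-14))/74 = -179/74; c₀ = (31·(-14) − 9·(-61))/74 = 115/74.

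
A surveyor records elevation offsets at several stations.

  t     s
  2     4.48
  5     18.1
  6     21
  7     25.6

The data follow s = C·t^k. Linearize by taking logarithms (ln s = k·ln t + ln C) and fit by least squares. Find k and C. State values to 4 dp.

k = 1.4089, C = 1.7213

Let Y = ln s. Fitting Y = k·ln t + ln C by least squares:
Σln t = 6.0403, Σ(ln t)² = 10.0677, Σln s = 10.6826, Σln t·ln s = 17.4651.
Equations: 10.0677·k + 6.0403·ln C = 17.4651;  6.0403·k + 4·ln C = 10.6826.
Slope k = (n·Σln t·ln s − Σln t·Σln s)/(n·Σ(ln t)² − (Σln t)²) = (4·17.4651 − 6.0403·10.6826)/3.7862 = 1.40893; ln C = (Σln s − k·Σln t)/n = 0.54309, so C = exp(0.54309) = 1.72131.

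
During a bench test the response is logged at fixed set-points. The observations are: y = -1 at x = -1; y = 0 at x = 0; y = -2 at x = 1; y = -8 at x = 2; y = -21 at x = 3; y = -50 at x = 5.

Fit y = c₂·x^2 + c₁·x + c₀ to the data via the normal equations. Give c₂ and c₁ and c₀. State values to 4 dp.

Normal-equation sums: Σx^2·x^2 = 724, Σx^2·x = 160, Σx^2 = 40, Σx·x = 40, Σx = 10, Σ1 = 6.
Moment sums: Σx^2·y = -1474, Σx·y = -330, Σy = -82.
So MᵀM·[c₂, c₁, c₀]ᵀ = Mᵀy: [[724, 160, 40]; [160, 40, 10]; [40, 10, 6]]·[c₂, c₁, c₀]ᵀ = [-1474, -330, -82]ᵀ.
Row-reducing yields c₂ = -11/6, c₁ = -20/21, c₀ = 1/7.

c₂ = -1.8333, c₁ = -0.9524, c₀ = 0.1429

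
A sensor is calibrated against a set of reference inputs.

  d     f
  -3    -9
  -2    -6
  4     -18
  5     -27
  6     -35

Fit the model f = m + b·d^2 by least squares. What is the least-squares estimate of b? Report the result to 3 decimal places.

The normal equations are: 5·m + 90·b = -95;  90·m + 2274·b = -2328.
(Σ1 = 5, Σd^2 = 90, Σd^2·d^2 = 2274, Σf = -95, Σd^2·f = -2328.)
det = 5·2274 − 90² = 3270.
m = ((-95)·2274 − 90·(-2328))/3270 = -217/109; b = (5·(-2328) − 90·(-95))/3270 = -103/109.

b = -0.945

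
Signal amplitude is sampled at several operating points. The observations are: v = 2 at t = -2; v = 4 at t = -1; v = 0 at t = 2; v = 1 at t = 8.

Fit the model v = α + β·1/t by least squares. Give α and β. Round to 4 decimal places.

α = 1.1976, β = -2.5251

With design matrix X, XᵀX = [[4, -7/8]; [-7/8, 97/64]] and Xᵀv = [7, -39/8]ᵀ.
Eliminating β: (97/64)·(row 1) − (-7/8)·(row 2) gives (339/64)·α = (97/64)·7 − (-7/8)·(-39/8) = 203/32, so α = 406/339.
Then β = ((-39/8) − (-7/8)·(406/339))/(97/64) = -856/339.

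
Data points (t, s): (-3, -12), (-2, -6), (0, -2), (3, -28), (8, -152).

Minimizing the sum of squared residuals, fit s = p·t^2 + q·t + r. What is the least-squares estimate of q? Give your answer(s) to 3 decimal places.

q = -2.588

Compute the Gram sums: Σt^2·t^2 = 4274, Σt^2·t = 504, Σt^2 = 86, Σt·t = 86, Σt = 6, Σ1 = 5.
Right-hand side: Σt^2·s = -10112, Σt·s = -1252, Σs = -200.
XᵀX·[p, q, r]ᵀ = Xᵀs becomes [[4274, 504, 86]; [504, 86, 6]; [86, 6, 5]]·[p, q, r]ᵀ = [-10112, -1252, -200]ᵀ.
Row-reducing yields p = -50060/24829, q = -64250/24829, r = -55028/24829.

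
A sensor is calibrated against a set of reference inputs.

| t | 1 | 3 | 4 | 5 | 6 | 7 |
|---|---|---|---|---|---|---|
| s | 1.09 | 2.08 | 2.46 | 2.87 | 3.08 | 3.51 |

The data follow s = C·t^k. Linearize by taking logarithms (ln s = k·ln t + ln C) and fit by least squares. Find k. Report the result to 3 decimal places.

Let Y = ln s. Fitting Y = k·ln t + ln C by least squares:
Over the data: Σln t = 7.8320, Σ(ln t)² = 12.7160, Σln s = 5.1536, Σln t·ln s = 8.2082.
Normal system: [[12.7160, 7.8320]; [7.8320, 6]]·[k, ln C]ᵀ = [8.2082, 5.1536]ᵀ.
Δ = 12.7160·6 − (7.8320)² = 14.9557; k = (8.2082·6 − 7.8320·5.1536)/14.9557 = 0.59420, ln C = (12.7160·5.1536 − 7.8320·8.2082)/14.9557 = 0.08329.

k = 0.594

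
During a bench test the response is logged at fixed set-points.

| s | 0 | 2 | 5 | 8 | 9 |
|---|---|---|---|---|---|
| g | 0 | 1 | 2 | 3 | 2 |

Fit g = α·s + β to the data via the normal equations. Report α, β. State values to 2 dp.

Entries of XᵀX: Σs·s = 174, Σs = 24, Σ1 = 5.
Moment sums: Σs·g = 54, Σg = 8.
Normal equations: [[174, 24]; [24, 5]]·[α, β]ᵀ = [54, 8]ᵀ.
Determinant 174·5 − 24² = 294.
α = (54·5 − 24·8)/294 = 13/49; β = (174·8 − 24·54)/294 = 16/49.

α = 0.27, β = 0.33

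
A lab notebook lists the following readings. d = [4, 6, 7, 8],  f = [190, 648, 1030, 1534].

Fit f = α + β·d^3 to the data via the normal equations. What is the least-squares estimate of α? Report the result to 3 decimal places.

α = -0.861

Forming AᵀA = [[4, 1135]; [1135, 430545]] and Aᵀf = [3402, 1290826]ᵀ gives AᵀA·[α, β]ᵀ = Aᵀf.
Δ = 4·430545 − 1135² = 433955.
α = (3402·430545 − 1135·1290826)/433955 = -74684/86791; β = (4·1290826 − 1135·3402)/433955 = 1302034/433955.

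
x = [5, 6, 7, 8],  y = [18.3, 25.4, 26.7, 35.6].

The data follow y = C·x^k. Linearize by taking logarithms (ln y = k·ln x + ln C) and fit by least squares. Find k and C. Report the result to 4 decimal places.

Taking logs, ln y = k·ln x + ln C, so regress ln y on ln x.
XᵀX = [[13.9113, 7.4265]; [7.4265, 4]], rhs = [24.2945, 12.9987]ᵀ  (here Σln x = 7.4265, Σ(ln x)² = 13.9113, Σln y = 12.9987, Σln x·ln y = 24.2945).
Slope k = (n·Σln x·ln y − Σln x·Σln y)/(n·Σ(ln x)² − (Σln x)²) = (4·24.2945 − 7.4265·12.9987)/0.4917 = 1.30741; ln C = (Σln y − k·Σln x)/n = 0.82227, so C = exp(0.82227) = 2.27566.

k = 1.3074, C = 2.2757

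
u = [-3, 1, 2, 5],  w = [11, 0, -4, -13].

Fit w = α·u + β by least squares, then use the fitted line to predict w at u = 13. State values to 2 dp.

ŵ = -36.84

Setting ∂/∂α … = 0 gives: 39·α + 5·β = -106;  5·α + 4·β = -6.
(Σu·u = 39, Σu = 5, Σ1 = 4, Σu·w = -106, Σw = -6.)
Δ = 39·4 − 5² = 131.
α = ((-106)·4 − 5·(-6))/131 = -394/131; β = (39·(-6) − 5·(-106))/131 = 296/131.
At u = 13: ŵ = (-394/131)·(13) + (296/131)·(1) = -4826/131.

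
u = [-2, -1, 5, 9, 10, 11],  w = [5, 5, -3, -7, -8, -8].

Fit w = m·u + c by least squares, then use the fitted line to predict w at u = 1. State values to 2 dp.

Normal-equation sums: Σu·u = 332, Σu = 32, Σ1 = 6.
Right-hand side: Σu·w = -261, Σw = -16.
So MᵀM·[m, c]ᵀ = Mᵀw: [[332, 32]; [32, 6]]·[m, c]ᵀ = [-261, -16]ᵀ.
Eliminating c: 6·(row 1) − 32·(row 2) gives 968·m = 6·(-261) − 32·(-16) = -1054, so m = -527/484.
Then c = ((-16) − 32·(-527/484))/6 = 380/121.
At u = 1: ŵ = (-527/484)·(1) + (380/121)·(1) = 993/484.

ŵ = 2.05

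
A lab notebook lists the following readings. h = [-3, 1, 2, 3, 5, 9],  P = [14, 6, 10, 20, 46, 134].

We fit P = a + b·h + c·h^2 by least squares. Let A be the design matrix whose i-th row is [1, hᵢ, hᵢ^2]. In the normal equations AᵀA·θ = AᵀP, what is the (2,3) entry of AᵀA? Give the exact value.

Row 2 ↔ basis h, column 3 ↔ basis h^2, so (AᵀA)_{2,3} = Σᵢ (h)·(h^2) = (-3)·(9) + (1)·(1) + (2)·(4) + (3)·(9) + (5)·(25) + (9)·(81) = 863.

863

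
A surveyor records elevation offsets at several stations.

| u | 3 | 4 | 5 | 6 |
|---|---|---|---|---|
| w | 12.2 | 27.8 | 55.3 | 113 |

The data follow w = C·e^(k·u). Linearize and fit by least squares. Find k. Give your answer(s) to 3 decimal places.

Let Y = ln w. Fitting Y = k·u + ln C by least squares:
Sums: Σu = 18.0000, Σ(u)² = 86.0000, Σln w = 14.5666, Σu·ln w = 69.2326.
Normal system: [[86.0000, 18.0000]; [18.0000, 4]]·[k, ln C]ᵀ = [69.2326, 14.5666]ᵀ.
Slope k = (n·Σu·ln w − Σu·Σln w)/(n·Σ(u)² − (Σu)²) = (4·69.2326 − 18.0000·14.5666)/20.0000 = 0.73656; ln C = (Σln w − k·Σu)/n = 0.32714.

k = 0.737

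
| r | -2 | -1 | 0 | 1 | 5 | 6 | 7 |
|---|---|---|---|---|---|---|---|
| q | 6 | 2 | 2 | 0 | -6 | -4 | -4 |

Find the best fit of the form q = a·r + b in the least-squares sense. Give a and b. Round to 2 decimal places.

a = -1.09, b = 1.93

The normal equations are: 116·a + 16·b = -96;  16·a + 7·b = -4.
Δ = 116·7 − 16² = 556.
a = ((-96)·7 − 16·(-4))/556 = -152/139; b = (116·(-4) − 16·(-96))/556 = 268/139.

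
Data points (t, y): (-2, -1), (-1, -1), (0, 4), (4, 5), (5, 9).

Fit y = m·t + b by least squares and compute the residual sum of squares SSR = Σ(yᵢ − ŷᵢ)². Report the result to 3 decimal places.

Sums needed: Σt·t = 46, Σt = 6, Σ1 = 5.
And Σt·y = 68, Σy = 16.
MᵀM·[m, b]ᵀ = Mᵀy becomes [[46, 6]; [6, 5]]·[m, b]ᵀ = [68, 16]ᵀ.
Δ = 46·5 − 6² = 194.
m = (68·5 − 6·16)/194 = 122/97; b = (46·16 − 6·68)/194 = 164/97.
Residuals: -17/97, -139/97, 224/97, -167/97, 99/97; SSR = 1108/97.

SSR = 11.423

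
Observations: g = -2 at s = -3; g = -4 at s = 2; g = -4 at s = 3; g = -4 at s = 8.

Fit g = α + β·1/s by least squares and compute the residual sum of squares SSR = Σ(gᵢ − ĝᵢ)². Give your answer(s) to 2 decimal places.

Compute the Gram sums: Σ1 = 4, Σ1/s = 5/8, Σ1/s·1/s = 281/576.
Moment sums: Σg = -14, Σ1/s·g = -19/6.
So AᵀA·[α, β]ᵀ = Aᵀg: [[4, 5/8]; [5/8, 281/576]]·[α, β]ᵀ = [-14, -19/6]ᵀ.
det = 4·(281/576) − (5/8)² = 899/576.
α = ((-14)·(281/576) − (5/8)·(-19/6))/(899/576) = -2794/899; β = (4·(-19/6) − (5/8)·(-14))/(899/576) = -2256/899.
Residuals: 244/899, 326/899, -50/899, -520/899; SSR = 488/899.

SSR = 0.54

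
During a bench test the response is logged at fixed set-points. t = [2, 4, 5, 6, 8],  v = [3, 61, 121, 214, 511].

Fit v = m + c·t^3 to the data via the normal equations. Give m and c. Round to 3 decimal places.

m = -4.291, c = 1.007

The normal equations are: 5·m + 925·c = 910;  925·m + 328585·c = 326909.
(Σ1 = 5, Σt^3 = 925, Σt^3·t^3 = 328585, Σv = 910, Σt^3·v = 326909.)
Δ = 5·328585 − 925² = 787300.
m = (910·328585 − 925·326909)/787300 = -135139/31492; c = (5·326909 − 925·910)/787300 = 158559/157460.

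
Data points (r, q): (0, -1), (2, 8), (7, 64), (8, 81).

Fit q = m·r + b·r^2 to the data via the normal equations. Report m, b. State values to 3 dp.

The normal system XᵀX·[m, b]ᵀ = Xᵀq is [[117, 863]; [863, 6513]]·[m, b]ᵀ = [1112, 8352]ᵀ.
det = 117·6513 − 863² = 17252.
m = (1112·6513 − 863·8352)/17252 = 8670/4313; b = (117·8352 − 863·1112)/17252 = 4382/4313.

m = 2.010, b = 1.016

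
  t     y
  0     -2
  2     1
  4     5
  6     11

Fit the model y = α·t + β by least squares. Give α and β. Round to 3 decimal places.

Sums needed: Σt·t = 56, Σt = 12, Σ1 = 4.
Moment sums: Σt·y = 88, Σy = 15.
det = 56·4 − 12² = 80.
α = (88·4 − 12·15)/80 = 43/20; β = (56·15 − 12·88)/80 = -27/10.

α = 2.150, β = -2.700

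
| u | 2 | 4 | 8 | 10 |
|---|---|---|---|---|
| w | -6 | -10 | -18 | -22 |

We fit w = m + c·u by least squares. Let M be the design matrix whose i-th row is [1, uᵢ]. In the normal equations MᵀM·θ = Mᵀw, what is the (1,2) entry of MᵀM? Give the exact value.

24

Row 1 ↔ basis 1, column 2 ↔ basis u, so (MᵀM)_{1,2} = Σᵢ u = (1)·(2) + (1)·(4) + (1)·(8) + (1)·(10) = 24.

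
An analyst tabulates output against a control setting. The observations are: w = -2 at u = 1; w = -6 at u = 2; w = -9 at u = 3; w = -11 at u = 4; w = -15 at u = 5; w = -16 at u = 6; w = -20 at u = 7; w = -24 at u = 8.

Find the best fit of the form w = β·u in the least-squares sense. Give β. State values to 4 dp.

β = -2.8824

Forming MᵀM = [[204]] and Mᵀw = [-588]ᵀ gives MᵀM·[β]ᵀ = Mᵀw.
β = (-588)/204 = -2.88235.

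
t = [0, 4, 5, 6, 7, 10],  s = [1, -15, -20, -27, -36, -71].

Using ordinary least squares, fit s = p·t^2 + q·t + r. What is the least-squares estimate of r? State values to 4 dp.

Setting ∂/∂p … = 0 gives: 14578·p + 1748·q + 226·r = -10576;  1748·p + 226·q + 32·r = -1284;  226·p + 32·q + 6·r = -168.
Row-reducing yields p = -9188/15423, q = -18038/15423, r = 3480/5141.

r = 0.6769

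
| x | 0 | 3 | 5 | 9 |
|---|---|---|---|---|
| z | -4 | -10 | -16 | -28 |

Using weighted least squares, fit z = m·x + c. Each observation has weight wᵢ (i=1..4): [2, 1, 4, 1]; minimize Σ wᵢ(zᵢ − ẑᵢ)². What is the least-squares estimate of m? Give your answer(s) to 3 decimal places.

m = -2.613

Sums needed: Σwᵢ·x·x = 190, Σwᵢ·x = 32, Σwᵢ·1 = 8.
Right-hand side: Σwᵢ·x·z = -602, Σwᵢ·z = -110.
Eliminating c: 8·(row 1) − 32·(row 2) gives 496·m = 8·(-602) − 32·(-110) = -1296, so m = -81/31.
Then c = ((-110) − 32·(-81/31))/8 = -409/124.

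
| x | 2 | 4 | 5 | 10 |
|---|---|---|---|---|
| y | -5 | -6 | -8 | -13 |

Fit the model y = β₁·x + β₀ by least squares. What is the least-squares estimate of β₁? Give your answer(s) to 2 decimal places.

Normal-equation sums: Σx·x = 145, Σx = 21, Σ1 = 4.
Moment sums: Σx·y = -204, Σy = -32.
MᵀM·[β₁, β₀]ᵀ = Mᵀy becomes [[145, 21]; [21, 4]]·[β₁, β₀]ᵀ = [-204, -32]ᵀ.
Δ = 145·4 − 21² = 139.
β₁ = ((-204)·4 − 21·(-32))/139 = -144/139; β₀ = (145·(-32) − 21·(-204))/139 = -356/139.

β₁ = -1.04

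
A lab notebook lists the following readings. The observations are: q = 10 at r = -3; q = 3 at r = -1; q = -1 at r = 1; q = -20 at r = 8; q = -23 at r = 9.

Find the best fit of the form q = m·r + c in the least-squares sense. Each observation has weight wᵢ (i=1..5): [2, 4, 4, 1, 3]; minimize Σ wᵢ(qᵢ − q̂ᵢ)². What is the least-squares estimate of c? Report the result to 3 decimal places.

c = 1.188

Setting ∂/∂m … = 0 gives: 333·m + 29·c = -857;  29·m + 14·c = -61.
Eliminating c: 14·(row 1) − 29·(row 2) gives 3821·m = 14·(-857) − 29·(-61) = -10229, so m = -10229/3821.
Then c = ((-61) − 29·(-10229/3821))/14 = 4540/3821.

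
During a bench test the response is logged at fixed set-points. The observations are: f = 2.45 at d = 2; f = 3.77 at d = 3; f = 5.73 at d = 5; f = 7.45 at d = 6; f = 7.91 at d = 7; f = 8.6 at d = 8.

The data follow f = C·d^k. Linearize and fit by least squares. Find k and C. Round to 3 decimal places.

With ln fᵢ as the transformed response and ln dᵢ as the regressor:
AᵀA = [[15.5987, 9.2183]; [9.2183, 6]], rhs = [16.9858, 10.1970]ᵀ  (here Σln d = 9.2183, Σ(ln d)² = 15.5987, Σln f = 10.1970, Σln d·ln f = 16.9858).
Δ = 15.5987·6 − (9.2183)² = 8.6152; k = (16.9858·6 − 9.2183·10.1970)/8.6152 = 0.91881, ln C = (15.5987·10.1970 − 9.2183·16.9858)/8.6152 = 0.28786, so C = exp(0.28786) = 1.33357.

k = 0.919, C = 1.334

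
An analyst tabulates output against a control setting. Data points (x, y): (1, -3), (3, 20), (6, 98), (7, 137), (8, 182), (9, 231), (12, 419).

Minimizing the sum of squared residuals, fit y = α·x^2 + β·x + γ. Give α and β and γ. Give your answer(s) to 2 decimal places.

The normal equations are: 35172·α + 3556·β + 384·γ = 101113;  3556·α + 384·β + 46·γ = 10167;  384·α + 46·β + 7·γ = 1084.
(Σx^2·x^2 = 35172, Σx^2·x = 3556, Σx^2 = 384, Σx·x = 384, Σx = 46, Σ1 = 7, Σx^2·y = 101113, Σx·y = 10167, Σy = 1084.)
Inverting the 3×3 Gram matrix, [α, β, γ]ᵀ = [2505/832, -665/832, -2103/416]ᵀ.

α = 3.01, β = -0.80, γ = -5.06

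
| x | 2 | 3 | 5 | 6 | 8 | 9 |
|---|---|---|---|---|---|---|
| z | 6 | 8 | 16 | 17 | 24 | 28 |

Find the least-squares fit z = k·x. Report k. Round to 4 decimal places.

Normal-equation sums: Σx·x = 219.
And Σx·z = 662.
So AᵀA·[k]ᵀ = Aᵀz: [[219]]·[k]ᵀ = [662]ᵀ.
k = 662/219 = 3.02283.

k = 3.0228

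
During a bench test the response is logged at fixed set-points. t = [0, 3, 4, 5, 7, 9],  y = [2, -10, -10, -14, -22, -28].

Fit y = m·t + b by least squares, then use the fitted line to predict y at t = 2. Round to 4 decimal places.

ŷ = -4.8378

Entries of XᵀX: Σt·t = 180, Σt = 28, Σ1 = 6.
For Xᵀy: Σt·y = -546, Σy = -82.
Normal equations: [[180, 28]; [28, 6]]·[m, b]ᵀ = [-546, -82]ᵀ.
Eliminating b: 6·(row 1) − 28·(row 2) gives 296·m = 6·(-546) − 28·(-82) = -980, so m = -245/74.
Then b = ((-82) − 28·(-245/74))/6 = 66/37.
At t = 2: ŷ = (-245/74)·(2) + (66/37)·(1) = -179/37.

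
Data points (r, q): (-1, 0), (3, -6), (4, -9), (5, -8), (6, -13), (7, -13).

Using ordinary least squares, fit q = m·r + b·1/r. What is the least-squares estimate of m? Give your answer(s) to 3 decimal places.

Sums needed: Σr·r = 136, Σr·1/r = 6, Σ1/r·1/r = 222581/176400.
Moment sums: Σr·q = -263, Σ1/r·q = -4147/420.
So MᵀM·[m, b]ᵀ = Mᵀq: [[136, 6]; [6, 222581/176400]]·[m, b]ᵀ = [-263, -4147/420]ᵀ.
det = 136·(222581/176400) − 6² = 2990077/22050.
m = ((-263)·(222581/176400) − 6·(-4147/420))/(2990077/22050) = -48088363/23920616; b = (136·(-4147/420) − 6·(-263))/(2990077/22050) = 5185320/2990077.

m = -2.010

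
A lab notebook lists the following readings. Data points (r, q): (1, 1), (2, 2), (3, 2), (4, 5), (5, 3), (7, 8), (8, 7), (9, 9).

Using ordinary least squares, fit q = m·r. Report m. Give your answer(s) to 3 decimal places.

m = 0.960

Forming XᵀX = [[249]] and Xᵀq = [239]ᵀ gives XᵀX·[m]ᵀ = Xᵀq.
m = 239/249 = 0.959839.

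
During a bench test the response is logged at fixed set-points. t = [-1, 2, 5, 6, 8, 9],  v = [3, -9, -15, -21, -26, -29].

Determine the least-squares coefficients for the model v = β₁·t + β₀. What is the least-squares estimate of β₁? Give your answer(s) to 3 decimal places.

β₁ = -3.136

MᵀM·[β₁, β₀]ᵀ = Mᵀv reads: 211·β₁ + 29·β₀ = -691;  29·β₁ + 6·β₀ = -97.
(Σt·t = 211, Σt = 29, Σ1 = 6, Σt·v = -691, Σv = -97.)
Determinant 211·6 − 29² = 425.
β₁ = ((-691)·6 − 29·(-97))/425 = -1333/425; β₀ = (211·(-97) − 29·(-691))/425 = -428/425.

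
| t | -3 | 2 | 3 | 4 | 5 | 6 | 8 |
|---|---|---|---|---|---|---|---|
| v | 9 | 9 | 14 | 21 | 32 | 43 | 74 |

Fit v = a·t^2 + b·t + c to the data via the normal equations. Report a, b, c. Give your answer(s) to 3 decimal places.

a = 1.011, b = 0.797, c = 2.456

The normal equations are: 6451·a + 925·b + 163·c = 7663;  925·a + 163·b + 25·c = 1127;  163·a + 25·b + 7·c = 202.
(Σt^2·t^2 = 6451, Σt^2·t = 925, Σt^2 = 163, Σt·t = 163, Σt = 25, Σ1 = 7, Σt^2·v = 7663, Σt·v = 1127, Σv = 202.)
Row-reducing yields a = 46135/45612, b = 36373/45612, c = 8003/3258.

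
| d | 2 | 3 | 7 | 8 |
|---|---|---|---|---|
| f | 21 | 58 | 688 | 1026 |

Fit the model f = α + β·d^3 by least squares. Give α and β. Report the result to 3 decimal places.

α = 4.511, β = 1.994

Entries of XᵀX: Σ1 = 4, Σd^3 = 890, Σd^3·d^3 = 380586.
For Xᵀf: Σf = 1793, Σd^3·f = 763030.
So XᵀX·[α, β]ᵀ = Xᵀf: [[4, 890]; [890, 380586]]·[α, β]ᵀ = [1793, 763030]ᵀ.
det = 4·380586 − 890² = 730244.
α = (1793·380586 − 890·763030)/730244 = 1646999/365122; β = (4·763030 − 890·1793)/730244 = 728175/365122.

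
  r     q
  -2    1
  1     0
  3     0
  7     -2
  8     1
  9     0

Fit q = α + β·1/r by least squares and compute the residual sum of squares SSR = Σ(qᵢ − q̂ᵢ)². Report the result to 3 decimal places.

The normal system MᵀM·[α, β]ᵀ = Mᵀq is [[6, 611/504]; [611/504, 358033/254016]]·[α, β]ᵀ = [0, -37/56]ᵀ.
Δ = 6·(358033/254016) − (611/504)² = 1774877/254016.
α = (0·(358033/254016) − (611/504)·(-37/56))/(1774877/254016) = 15651/136529; β = (6·(-37/56) − (611/504)·0)/(1774877/254016) = -1006992/1774877.
Residuals: 1067918/1774877, 803529/1774877, 132201/1774877, -3609361/1774877, 1697288/1774877, -91575/1774877; SSR = 9983928/1774877.

SSR = 5.625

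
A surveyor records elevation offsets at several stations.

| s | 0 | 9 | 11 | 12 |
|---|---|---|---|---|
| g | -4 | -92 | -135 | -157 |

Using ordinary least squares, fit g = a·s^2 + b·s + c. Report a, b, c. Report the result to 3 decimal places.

a = -0.993, b = -0.895, c = -3.980

The normal system MᵀM·[a, b, c]ᵀ = Mᵀg is [[41938, 3788, 346]; [3788, 346, 32]; [346, 32, 4]]·[a, b, c]ᵀ = [-46395, -4197, -388]ᵀ.
Solving the 3×3 system (Gaussian elimination) gives a = -1337/1347, b = -12059/13470, c = -17871/4490.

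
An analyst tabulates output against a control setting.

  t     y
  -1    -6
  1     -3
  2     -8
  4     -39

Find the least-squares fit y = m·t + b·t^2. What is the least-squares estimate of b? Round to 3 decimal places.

b = -2.917

Normal-equation sums: Σt·t = 22, Σt·t^2 = 72, Σt^2·t^2 = 274.
And Σt·y = -169, Σt^2·y = -665.
Normal equations: [[22, 72]; [72, 274]]·[m, b]ᵀ = [-169, -665]ᵀ.
det = 22·274 − 72² = 844.
m = ((-169)·274 − 72·(-665))/844 = 787/422; b = (22·(-665) − 72·(-169))/844 = -1231/422.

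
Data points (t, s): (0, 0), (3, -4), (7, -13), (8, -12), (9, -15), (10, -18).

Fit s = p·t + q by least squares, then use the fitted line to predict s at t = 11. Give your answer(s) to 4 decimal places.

ŝ = -18.8374

With design matrix A, AᵀA = [[303, 37]; [37, 6]] and Aᵀs = [-514, -62]ᵀ.
Determinant 303·6 − 37² = 449.
p = ((-514)·6 − 37·(-62))/449 = -790/449; q = (303·(-62) − 37·(-514))/449 = 232/449.
At t = 11: ŝ = (-790/449)·(11) + (232/449)·(1) = -8458/449.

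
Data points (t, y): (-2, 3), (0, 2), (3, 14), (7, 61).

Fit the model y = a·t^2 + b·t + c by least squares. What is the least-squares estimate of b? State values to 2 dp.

The normal system AᵀA·[a, b, c]ᵀ = Aᵀy is [[2498, 362, 62]; [362, 62, 8]; [62, 8, 4]]·[a, b, c]ᵀ = [3127, 463, 80]ᵀ.
Row-reducing yields a = 816/781, b = 1845/1562, c = 1127/781.

b = 1.18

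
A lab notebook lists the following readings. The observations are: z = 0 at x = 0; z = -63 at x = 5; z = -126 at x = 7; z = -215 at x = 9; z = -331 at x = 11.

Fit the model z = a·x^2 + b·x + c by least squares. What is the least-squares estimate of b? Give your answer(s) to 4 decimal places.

Sums needed: Σx^2·x^2 = 24228, Σx^2·x = 2528, Σx^2 = 276, Σx·x = 276, Σx = 32, Σ1 = 5.
And Σx^2·z = -65215, Σx·z = -6773, Σz = -735.
Inverting the 3×3 Gram matrix, [a, b, c]ᵀ = [-223539/75316, 202507/75316, -7036/18829]ᵀ.

b = 2.6888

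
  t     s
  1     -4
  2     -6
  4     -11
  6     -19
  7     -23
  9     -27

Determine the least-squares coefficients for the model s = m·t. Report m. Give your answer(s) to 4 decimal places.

Setting ∂/∂m … = 0 gives: 187·m = -578.
(Σt·t = 187, Σt·s = -578.)
Hence m = -578 / 187 ≈ -3.09091.

m = -3.0909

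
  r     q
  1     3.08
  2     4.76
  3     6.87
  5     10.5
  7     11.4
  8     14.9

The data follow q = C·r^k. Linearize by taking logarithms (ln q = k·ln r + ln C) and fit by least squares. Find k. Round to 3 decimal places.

k = 0.739

Taking logs, ln q = k·ln r + ln C, so regress ln q on ln r.
Σln r = 7.4265, Σ(ln r)² = 12.3883, Σln q = 12.0987, Σln r·ln q = 17.3360.
Equations: 12.3883·k + 7.4265·ln C = 17.3360;  7.4265·k + 6·ln C = 12.0987.
Solving (det = 19.1764): k = 0.73864, ln C = 1.10219.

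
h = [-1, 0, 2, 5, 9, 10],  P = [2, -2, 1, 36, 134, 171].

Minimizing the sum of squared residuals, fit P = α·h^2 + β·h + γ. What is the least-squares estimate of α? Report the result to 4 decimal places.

α = 1.9434

Sums needed: Σh^2·h^2 = 17203, Σh^2·h = 1861, Σh^2 = 211, Σh·h = 211, Σh = 25, Σ1 = 6.
For XᵀP: Σh^2·P = 28860, Σh·P = 3096, ΣP = 342.
Normal equations: [[17203, 1861, 211]; [1861, 211, 25]; [211, 25, 6]]·[α, β, γ]ᵀ = [28860, 3096, 342]ᵀ.
Row-reducing yields α = 78841/40568, β = -90043/40568, γ = -21255/10142.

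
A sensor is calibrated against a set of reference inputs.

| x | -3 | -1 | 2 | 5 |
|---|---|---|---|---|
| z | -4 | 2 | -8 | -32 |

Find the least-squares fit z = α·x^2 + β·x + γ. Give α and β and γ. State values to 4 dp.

α = -0.9606, β = -1.6798, γ = 0.1260

Normal-equation sums: Σx^2·x^2 = 723, Σx^2·x = 105, Σx^2 = 39, Σx·x = 39, Σx = 3, Σ1 = 4.
Right-hand side: Σx^2·z = -866, Σx·z = -166, Σz = -42.
Inverting the 3×3 Gram matrix, [α, β, γ]ᵀ = [-122/127, -640/381, 16/127]ᵀ.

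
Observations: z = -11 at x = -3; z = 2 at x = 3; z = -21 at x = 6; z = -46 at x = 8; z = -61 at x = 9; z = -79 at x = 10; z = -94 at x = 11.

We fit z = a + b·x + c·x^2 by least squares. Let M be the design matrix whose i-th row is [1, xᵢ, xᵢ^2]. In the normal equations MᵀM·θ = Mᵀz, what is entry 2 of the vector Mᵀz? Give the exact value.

-2828

Entry 2 ↔ basis x, so (Mᵀz)_{2} = Σᵢ (x)·zᵢ = (-3)·(-11) + (3)·(2) + (6)·(-21) + (8)·(-46) + (9)·(-61) + (10)·(-79) + (11)·(-94) = -2828.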